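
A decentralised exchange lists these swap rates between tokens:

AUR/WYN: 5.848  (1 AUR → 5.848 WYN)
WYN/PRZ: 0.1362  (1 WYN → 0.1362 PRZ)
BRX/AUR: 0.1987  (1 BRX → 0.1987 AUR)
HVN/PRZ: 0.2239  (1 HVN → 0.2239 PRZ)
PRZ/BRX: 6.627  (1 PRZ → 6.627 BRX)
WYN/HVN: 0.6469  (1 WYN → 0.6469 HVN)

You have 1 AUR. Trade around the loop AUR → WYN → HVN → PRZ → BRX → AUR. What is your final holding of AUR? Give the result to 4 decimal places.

1.1154

1 AUR × 5.848 = 5.848 WYN
5.848 WYN × 0.6469 = 3.7830712 HVN
3.7830712 HVN × 0.2239 = 0.84702964168 PRZ
0.84702964168 PRZ × 6.627 = 5.61326543541336 BRX
5.61326543541336 BRX × 0.1987 = 1.115355842016634632 AUR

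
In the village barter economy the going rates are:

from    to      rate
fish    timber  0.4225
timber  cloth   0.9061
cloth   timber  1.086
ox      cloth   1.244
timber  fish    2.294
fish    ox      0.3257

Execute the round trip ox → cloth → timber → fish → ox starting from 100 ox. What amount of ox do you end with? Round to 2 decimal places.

100.94

100 ox × 1.244 = 124.4 cloth
124.4 cloth × 1.086 = 135.0984 timber
135.0984 timber × 2.294 = 309.9157296 fish
309.9157296 fish × 0.3257 = 100.93955313072 ox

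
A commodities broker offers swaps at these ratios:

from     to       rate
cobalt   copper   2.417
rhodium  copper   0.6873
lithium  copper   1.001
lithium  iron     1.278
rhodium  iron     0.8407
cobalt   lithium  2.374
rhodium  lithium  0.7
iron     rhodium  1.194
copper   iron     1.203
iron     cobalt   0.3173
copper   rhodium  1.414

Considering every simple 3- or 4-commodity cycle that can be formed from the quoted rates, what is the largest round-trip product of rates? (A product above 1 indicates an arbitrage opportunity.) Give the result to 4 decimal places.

1.0682

rhodium→lithium→iron→rhodium: 0.7 × 1.278 × 1.194 = 1.06815
rhodium→lithium→copper→iron→rhodium: 0.7 × 1.001 × 1.203 × 1.194 = 1.00647
rhodium→lithium→copper→rhodium: 0.7 × 1.001 × 1.414 = 0.99079
rhodium→copper→iron→rhodium: 0.6873 × 1.203 × 1.194 = 0.98723
lithium→iron→cobalt→lithium: 1.278 × 0.3173 × 2.374 = 0.96268
iron→cobalt→copper→iron: 0.3173 × 2.417 × 1.203 = 0.92260
rhodium→iron→cobalt→copper→rhodium: 0.8407 × 0.3173 × 2.417 × 1.414 = 0.91167
lithium→copper→iron→cobalt→lithium: 1.001 × 1.203 × 0.3173 × 2.374 = 0.90709
Maximum is rhodium→lithium→iron→rhodium at 1.0682; arbitrage exists.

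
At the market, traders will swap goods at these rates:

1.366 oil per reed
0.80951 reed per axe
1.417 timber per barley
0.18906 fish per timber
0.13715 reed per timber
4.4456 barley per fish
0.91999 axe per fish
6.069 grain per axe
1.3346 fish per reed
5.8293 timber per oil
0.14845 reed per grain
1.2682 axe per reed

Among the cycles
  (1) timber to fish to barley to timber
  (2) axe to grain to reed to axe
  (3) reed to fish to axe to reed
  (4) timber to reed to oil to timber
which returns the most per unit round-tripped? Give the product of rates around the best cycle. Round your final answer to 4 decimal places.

(1) 0.18906 × 4.4456 × 1.417 = 1.19097
(2) 6.069 × 0.14845 × 1.2682 = 1.14258
(3) 1.3346 × 0.91999 × 0.80951 = 0.99393
(4) 0.13715 × 1.366 × 5.8293 = 1.09210
Highest is cycle (1) at 1.1910 (>1, arbitrage).

1.1910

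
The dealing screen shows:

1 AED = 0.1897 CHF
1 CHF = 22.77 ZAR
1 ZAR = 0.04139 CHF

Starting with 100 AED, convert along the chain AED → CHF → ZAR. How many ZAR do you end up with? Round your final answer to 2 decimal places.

431.95

100 AED × 0.1897 = 18.97 CHF
18.97 CHF × 22.77 = 431.9469 ZAR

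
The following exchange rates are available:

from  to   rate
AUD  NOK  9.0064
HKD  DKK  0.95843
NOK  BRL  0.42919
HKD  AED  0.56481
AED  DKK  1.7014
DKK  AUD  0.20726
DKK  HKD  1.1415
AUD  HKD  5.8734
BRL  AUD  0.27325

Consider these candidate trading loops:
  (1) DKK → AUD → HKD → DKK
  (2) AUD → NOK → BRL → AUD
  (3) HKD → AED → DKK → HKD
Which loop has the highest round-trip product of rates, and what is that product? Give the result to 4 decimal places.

1.1667

(1) 0.20726 × 5.8734 × 0.95843 = 1.16672
(2) 9.0064 × 0.42919 × 0.27325 = 1.05624
(3) 0.56481 × 1.7014 × 1.1415 = 1.09694
Highest is cycle (1) at 1.1667 (>1, arbitrage).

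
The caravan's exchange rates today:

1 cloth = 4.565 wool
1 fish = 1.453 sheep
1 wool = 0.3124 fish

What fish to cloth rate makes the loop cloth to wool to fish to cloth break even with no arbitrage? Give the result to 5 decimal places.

Known legs of the cycle: 4.565 × 0.3124 = 1.426106
For no arbitrage the full-cycle product must be 1, so the missing rate is 1 / 1.426106 ≈ 0.7012101.

0.70121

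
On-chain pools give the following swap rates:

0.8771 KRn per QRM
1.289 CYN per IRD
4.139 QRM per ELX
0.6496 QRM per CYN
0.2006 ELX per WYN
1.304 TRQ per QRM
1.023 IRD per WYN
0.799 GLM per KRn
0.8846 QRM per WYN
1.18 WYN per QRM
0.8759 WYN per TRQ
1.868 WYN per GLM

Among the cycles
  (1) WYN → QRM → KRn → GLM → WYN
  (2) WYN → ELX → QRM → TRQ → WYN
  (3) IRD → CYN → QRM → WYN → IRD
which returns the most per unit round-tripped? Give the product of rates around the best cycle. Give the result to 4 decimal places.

1.1580

(1) 0.8846 × 0.8771 × 0.799 × 1.868 = 1.15803
(2) 0.2006 × 4.139 × 1.304 × 0.8759 = 0.94833
(3) 1.289 × 0.6496 × 1.18 × 1.023 = 1.01078
Highest is cycle (1) at 1.1580 (>1, arbitrage).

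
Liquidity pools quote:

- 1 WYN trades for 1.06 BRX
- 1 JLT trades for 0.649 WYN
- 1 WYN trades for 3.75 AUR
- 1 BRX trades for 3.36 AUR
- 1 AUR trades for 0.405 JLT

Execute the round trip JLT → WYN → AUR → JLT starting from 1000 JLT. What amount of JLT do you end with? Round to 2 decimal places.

1000 JLT × 0.649 = 649 WYN
649 WYN × 3.75 = 2433.75 AUR
2433.75 AUR × 0.405 = 985.66875 JLT

985.67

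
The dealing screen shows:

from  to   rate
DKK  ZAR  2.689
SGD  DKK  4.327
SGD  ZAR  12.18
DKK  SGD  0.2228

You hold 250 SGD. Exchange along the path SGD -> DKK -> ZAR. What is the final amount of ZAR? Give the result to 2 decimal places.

2908.83

250 SGD × 4.327 = 1081.75 DKK
1081.75 DKK × 2.689 = 2908.82575 ZAR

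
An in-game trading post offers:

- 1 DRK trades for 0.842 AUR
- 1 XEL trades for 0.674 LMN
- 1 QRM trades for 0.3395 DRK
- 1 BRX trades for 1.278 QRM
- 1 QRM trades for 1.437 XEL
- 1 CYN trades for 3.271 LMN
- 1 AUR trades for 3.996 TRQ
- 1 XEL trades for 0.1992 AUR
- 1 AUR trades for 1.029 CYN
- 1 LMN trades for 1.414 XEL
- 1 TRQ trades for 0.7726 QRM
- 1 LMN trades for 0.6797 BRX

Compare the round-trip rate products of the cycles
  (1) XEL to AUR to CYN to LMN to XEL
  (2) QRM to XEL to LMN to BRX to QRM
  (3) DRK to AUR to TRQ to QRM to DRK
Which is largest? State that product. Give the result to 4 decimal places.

(1) 0.1992 × 1.029 × 3.271 × 1.414 = 0.94806
(2) 1.437 × 0.674 × 0.6797 × 1.278 = 0.84133
(3) 0.842 × 3.996 × 0.7726 × 0.3395 = 0.88254
Highest is cycle (1) at 0.9481 (≤1, no arbitrage).

0.9481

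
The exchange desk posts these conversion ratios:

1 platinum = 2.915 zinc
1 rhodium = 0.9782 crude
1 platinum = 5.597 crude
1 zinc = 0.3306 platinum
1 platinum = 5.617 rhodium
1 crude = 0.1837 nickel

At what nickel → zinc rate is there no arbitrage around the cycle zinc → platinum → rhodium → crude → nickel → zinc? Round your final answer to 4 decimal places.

2.9968

Known legs of the cycle: 0.3306 × 5.617 × 0.9782 × 0.1837 = 0.333690688412268
For no arbitrage the full-cycle product must be 1, so the missing rate is 1 / 0.333690688412268 ≈ 2.996787.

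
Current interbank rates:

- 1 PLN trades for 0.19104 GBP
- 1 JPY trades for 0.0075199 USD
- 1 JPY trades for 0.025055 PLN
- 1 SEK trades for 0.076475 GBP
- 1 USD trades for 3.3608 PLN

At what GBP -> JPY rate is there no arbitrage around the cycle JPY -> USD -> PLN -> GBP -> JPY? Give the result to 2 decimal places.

207.12

Known legs of the cycle: 0.0075199 × 3.3608 × 0.19104 = 0.0048281309799168
For no arbitrage the full-cycle product must be 1, so the missing rate is 1 / 0.0048281309799168 ≈ 207.1195.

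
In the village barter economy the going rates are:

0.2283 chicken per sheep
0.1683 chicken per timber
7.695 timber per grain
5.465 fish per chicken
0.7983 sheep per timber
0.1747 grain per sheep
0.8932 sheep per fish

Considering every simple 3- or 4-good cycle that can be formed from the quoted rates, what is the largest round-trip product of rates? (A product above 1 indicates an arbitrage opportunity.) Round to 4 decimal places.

chicken→fish→sheep→chicken: 5.465 × 0.8932 × 0.2283 = 1.11441
grain→timber→sheep→grain: 7.695 × 0.7983 × 0.1747 = 1.07317
Maximum is chicken→fish→sheep→chicken at 1.1144; arbitrage exists.

1.1144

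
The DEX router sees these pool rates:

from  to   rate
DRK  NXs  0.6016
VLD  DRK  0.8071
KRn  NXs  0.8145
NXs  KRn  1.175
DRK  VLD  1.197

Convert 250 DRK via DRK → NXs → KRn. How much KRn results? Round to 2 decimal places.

250 DRK × 0.6016 = 150.4 NXs
150.4 NXs × 1.175 = 176.72 KRn

176.72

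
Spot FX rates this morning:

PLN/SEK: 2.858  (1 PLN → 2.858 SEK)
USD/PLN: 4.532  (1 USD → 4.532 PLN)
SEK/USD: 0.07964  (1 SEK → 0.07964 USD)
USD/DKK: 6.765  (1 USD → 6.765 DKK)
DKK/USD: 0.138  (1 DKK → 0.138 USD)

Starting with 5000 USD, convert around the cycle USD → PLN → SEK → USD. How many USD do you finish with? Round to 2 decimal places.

5000 USD × 4.532 = 22660 PLN
22660 PLN × 2.858 = 64762.28 SEK
64762.28 SEK × 0.07964 = 5157.6679792 USD

5157.67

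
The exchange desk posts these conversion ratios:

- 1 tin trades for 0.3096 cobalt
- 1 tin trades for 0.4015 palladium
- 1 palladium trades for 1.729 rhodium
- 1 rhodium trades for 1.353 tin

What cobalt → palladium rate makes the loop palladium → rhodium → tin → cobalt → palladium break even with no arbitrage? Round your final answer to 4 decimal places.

Known legs of the cycle: 1.729 × 1.353 × 0.3096 = 0.7242587352
For no arbitrage the full-cycle product must be 1, so the missing rate is 1 / 0.7242587352 ≈ 1.380722.

1.3807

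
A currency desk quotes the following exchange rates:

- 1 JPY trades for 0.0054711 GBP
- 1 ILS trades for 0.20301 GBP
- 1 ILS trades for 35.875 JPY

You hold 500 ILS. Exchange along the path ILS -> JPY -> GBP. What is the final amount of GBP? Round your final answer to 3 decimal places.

98.138

500 ILS × 35.875 = 17937.5 JPY
17937.5 JPY × 0.0054711 = 98.13785625 GBP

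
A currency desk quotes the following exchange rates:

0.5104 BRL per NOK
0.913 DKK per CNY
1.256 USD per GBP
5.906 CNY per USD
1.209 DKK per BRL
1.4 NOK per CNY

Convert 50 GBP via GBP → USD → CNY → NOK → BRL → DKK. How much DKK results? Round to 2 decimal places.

50 GBP × 1.256 = 62.8 USD
62.8 USD × 5.906 = 370.8968 CNY
370.8968 CNY × 1.4 = 519.25552 NOK
519.25552 NOK × 0.5104 = 265.028017408 BRL
265.028017408 BRL × 1.209 = 320.418873046272 DKK

320.42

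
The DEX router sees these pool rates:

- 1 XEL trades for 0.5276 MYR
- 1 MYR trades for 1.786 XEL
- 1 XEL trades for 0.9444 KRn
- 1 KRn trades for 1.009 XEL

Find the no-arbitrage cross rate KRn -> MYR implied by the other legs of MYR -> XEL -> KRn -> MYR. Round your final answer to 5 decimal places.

0.59287

Known legs of the cycle: 1.786 × 0.9444 = 1.6866984
For no arbitrage the full-cycle product must be 1, so the missing rate is 1 / 1.6866984 ≈ 0.5928742.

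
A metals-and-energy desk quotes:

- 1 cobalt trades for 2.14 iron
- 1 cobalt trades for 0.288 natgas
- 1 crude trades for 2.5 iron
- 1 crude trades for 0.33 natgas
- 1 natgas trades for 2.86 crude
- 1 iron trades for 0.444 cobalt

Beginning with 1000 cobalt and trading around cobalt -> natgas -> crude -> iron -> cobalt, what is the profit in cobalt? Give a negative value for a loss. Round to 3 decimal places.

1000 cobalt × 0.288 = 288 natgas
288 natgas × 2.86 = 823.68 crude
823.68 crude × 2.5 = 2059.2 iron
2059.2 iron × 0.444 = 914.2848 cobalt
Net change: 914.2848 − 1000 = -85.7152 cobalt

-85.715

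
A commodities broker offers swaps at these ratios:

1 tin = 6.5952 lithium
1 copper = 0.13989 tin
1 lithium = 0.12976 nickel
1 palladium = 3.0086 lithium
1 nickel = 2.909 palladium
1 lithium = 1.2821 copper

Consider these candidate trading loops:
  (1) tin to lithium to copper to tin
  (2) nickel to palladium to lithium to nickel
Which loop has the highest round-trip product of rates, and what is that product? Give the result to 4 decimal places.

(1) 6.5952 × 1.2821 × 0.13989 = 1.18287
(2) 2.909 × 3.0086 × 0.12976 = 1.13566
Highest is cycle (1) at 1.1829 (>1, arbitrage).

1.1829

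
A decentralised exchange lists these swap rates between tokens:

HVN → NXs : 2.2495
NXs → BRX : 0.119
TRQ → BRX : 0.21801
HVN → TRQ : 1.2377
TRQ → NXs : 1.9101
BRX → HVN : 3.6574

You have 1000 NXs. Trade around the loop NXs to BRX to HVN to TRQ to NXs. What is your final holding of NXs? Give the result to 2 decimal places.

1000 NXs × 0.119 = 119 BRX
119 BRX × 3.6574 = 435.2306 HVN
435.2306 HVN × 1.2377 = 538.68491362 TRQ
538.68491362 TRQ × 1.9101 = 1028.942053505562 NXs

1028.94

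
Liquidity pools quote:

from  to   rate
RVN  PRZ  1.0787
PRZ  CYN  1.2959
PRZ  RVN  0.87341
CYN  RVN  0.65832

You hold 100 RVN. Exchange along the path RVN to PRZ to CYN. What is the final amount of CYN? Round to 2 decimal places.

139.79

100 RVN × 1.0787 = 107.87 PRZ
107.87 PRZ × 1.2959 = 139.788733 CYN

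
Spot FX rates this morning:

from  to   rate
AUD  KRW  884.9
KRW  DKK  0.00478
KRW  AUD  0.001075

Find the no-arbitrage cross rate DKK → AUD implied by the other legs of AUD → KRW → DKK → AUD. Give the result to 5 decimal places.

0.23642

Known legs of the cycle: 884.9 × 0.00478 = 4.229822
For no arbitrage the full-cycle product must be 1, so the missing rate is 1 / 4.229822 ≈ 0.2364166.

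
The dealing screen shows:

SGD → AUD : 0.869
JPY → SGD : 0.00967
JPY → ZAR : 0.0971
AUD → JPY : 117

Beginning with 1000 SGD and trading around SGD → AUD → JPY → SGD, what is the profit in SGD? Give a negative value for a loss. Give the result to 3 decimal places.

1000 SGD × 0.869 = 869 AUD
869 AUD × 117 = 101673 JPY
101673 JPY × 0.00967 = 983.17791 SGD
Net change: 983.17791 − 1000 = -16.82209 SGD

-16.822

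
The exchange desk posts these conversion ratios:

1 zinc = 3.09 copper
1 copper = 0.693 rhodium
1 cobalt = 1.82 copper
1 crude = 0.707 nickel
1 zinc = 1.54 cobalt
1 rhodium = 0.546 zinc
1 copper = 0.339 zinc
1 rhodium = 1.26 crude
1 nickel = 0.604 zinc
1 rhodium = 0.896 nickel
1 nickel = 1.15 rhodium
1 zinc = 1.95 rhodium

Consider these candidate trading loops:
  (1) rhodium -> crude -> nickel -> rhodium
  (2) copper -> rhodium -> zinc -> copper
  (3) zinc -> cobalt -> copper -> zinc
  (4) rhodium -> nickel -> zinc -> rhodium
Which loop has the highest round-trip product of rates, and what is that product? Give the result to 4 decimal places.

(1) 1.26 × 0.707 × 1.15 = 1.02444
(2) 0.693 × 0.546 × 3.09 = 1.16919
(3) 1.54 × 1.82 × 0.339 = 0.95015
(4) 0.896 × 0.604 × 1.95 = 1.05531
Highest is cycle (2) at 1.1692 (>1, arbitrage).

1.1692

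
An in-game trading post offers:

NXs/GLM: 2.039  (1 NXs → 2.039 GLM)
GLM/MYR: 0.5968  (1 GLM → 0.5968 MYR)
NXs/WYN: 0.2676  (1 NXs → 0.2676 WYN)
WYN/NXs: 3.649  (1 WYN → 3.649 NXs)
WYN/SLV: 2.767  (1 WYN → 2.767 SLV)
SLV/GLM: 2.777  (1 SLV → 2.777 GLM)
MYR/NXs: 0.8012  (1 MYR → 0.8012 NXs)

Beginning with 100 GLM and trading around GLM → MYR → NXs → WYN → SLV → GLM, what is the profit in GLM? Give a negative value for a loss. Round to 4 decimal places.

-1.6802

100 GLM × 0.5968 = 59.68 MYR
59.68 MYR × 0.8012 = 47.815616 NXs
47.815616 NXs × 0.2676 = 12.7954588416 WYN
12.7954588416 WYN × 2.767 = 35.4050346147072 SLV
35.4050346147072 SLV × 2.777 = 98.3197811250418944 GLM
Net change: 98.3197811250418944 − 100 = -1.6802188749581056 GLM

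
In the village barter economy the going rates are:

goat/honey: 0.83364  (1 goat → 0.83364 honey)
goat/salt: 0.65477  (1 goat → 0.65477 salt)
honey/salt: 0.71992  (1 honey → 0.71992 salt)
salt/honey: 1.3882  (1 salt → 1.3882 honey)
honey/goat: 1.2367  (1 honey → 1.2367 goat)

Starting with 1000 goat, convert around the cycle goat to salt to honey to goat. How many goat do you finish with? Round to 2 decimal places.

1124.10

1000 goat × 0.65477 = 654.77 salt
654.77 salt × 1.3882 = 908.951714 honey
908.951714 honey × 1.2367 = 1124.1005847038 goat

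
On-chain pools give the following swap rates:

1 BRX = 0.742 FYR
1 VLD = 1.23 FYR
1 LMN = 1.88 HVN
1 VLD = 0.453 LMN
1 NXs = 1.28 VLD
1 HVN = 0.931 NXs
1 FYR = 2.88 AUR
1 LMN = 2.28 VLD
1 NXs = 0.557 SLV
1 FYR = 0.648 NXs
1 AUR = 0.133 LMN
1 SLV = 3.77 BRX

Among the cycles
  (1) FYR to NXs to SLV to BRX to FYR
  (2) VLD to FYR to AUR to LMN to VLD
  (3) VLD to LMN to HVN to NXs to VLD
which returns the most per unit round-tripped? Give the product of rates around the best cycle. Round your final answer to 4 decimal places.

(1) 0.648 × 0.557 × 3.77 × 0.742 = 1.00966
(2) 1.23 × 2.88 × 0.133 × 2.28 = 1.07420
(3) 0.453 × 1.88 × 0.931 × 1.28 = 1.01488
Highest is cycle (2) at 1.0742 (>1, arbitrage).

1.0742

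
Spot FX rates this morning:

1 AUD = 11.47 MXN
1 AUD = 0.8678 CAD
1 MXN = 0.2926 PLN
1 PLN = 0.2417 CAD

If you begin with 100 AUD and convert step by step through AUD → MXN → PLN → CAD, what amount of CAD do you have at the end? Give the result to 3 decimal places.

81.117

100 AUD × 11.47 = 1147 MXN
1147 MXN × 0.2926 = 335.6122 PLN
335.6122 PLN × 0.2417 = 81.11746874 CAD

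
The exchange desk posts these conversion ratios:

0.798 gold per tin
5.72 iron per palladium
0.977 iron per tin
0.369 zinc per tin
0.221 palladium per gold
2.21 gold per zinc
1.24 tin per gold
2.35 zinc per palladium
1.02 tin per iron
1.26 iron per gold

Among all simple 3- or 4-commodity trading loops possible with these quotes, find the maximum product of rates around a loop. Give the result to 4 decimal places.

gold→palladium→zinc→gold: 0.221 × 2.35 × 2.21 = 1.14776
gold→iron→tin→zinc→gold: 1.26 × 1.02 × 0.369 × 2.21 = 1.04807
gold→palladium→iron→tin→gold: 0.221 × 5.72 × 1.02 × 0.798 = 1.02894
gold→iron→tin→gold: 1.26 × 1.02 × 0.798 = 1.02559
gold→tin→zinc→gold: 1.24 × 0.369 × 2.21 = 1.01121
Maximum is gold→palladium→zinc→gold at 1.1478; arbitrage exists.

1.1478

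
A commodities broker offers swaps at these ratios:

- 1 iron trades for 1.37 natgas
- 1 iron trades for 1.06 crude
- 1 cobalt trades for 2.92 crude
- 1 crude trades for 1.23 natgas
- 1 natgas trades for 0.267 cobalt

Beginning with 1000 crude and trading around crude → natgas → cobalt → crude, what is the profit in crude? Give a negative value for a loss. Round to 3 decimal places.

-41.043

1000 crude × 1.23 = 1230 natgas
1230 natgas × 0.267 = 328.41 cobalt
328.41 cobalt × 2.92 = 958.9572 crude
Net change: 958.9572 − 1000 = -41.0428 crude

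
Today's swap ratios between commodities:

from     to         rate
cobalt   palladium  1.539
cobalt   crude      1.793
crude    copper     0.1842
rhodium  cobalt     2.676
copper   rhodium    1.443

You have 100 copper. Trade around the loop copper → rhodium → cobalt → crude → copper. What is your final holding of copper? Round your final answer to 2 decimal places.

100 copper × 1.443 = 144.3 rhodium
144.3 rhodium × 2.676 = 386.1468 cobalt
386.1468 cobalt × 1.793 = 692.3612124 crude
692.3612124 crude × 0.1842 = 127.53293532408 copper

127.53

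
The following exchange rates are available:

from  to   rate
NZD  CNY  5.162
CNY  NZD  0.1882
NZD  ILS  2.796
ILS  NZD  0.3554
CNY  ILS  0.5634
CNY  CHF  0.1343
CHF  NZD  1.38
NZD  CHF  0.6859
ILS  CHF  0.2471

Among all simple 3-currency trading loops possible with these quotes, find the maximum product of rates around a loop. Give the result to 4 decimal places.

CNY→ILS→NZD→CNY: 0.5634 × 0.3554 × 5.162 = 1.03360
CNY→CHF→NZD→CNY: 0.1343 × 1.38 × 5.162 = 0.95669
NZD→ILS→CHF→NZD: 2.796 × 0.2471 × 1.38 = 0.95343
Maximum is CNY→ILS→NZD→CNY at 1.0336; arbitrage exists.

1.0336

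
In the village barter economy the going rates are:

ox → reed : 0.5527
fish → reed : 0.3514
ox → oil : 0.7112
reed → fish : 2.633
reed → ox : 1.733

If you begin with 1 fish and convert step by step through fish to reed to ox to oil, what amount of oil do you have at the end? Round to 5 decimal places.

1 fish × 0.3514 = 0.3514 reed
0.3514 reed × 1.733 = 0.6089762 ox
0.6089762 ox × 0.7112 = 0.43310387344 oil

0.43310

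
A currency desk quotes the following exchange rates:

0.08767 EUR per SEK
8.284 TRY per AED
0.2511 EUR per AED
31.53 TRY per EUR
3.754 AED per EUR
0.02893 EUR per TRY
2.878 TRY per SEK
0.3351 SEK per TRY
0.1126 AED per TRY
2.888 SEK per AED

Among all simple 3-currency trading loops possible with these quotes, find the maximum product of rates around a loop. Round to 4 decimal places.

EUR→AED→SEK→EUR: 3.754 × 2.888 × 0.08767 = 0.95048
AED→SEK→TRY→AED: 2.888 × 2.878 × 0.1126 = 0.93589
EUR→TRY→SEK→EUR: 31.53 × 0.3351 × 0.08767 = 0.92630
EUR→AED→TRY→EUR: 3.754 × 8.284 × 0.02893 = 0.89967
EUR→TRY→AED→EUR: 31.53 × 0.1126 × 0.2511 = 0.89147
Maximum is EUR→AED→SEK→EUR at 0.9505; no arbitrage — every cycle loses value.

0.9505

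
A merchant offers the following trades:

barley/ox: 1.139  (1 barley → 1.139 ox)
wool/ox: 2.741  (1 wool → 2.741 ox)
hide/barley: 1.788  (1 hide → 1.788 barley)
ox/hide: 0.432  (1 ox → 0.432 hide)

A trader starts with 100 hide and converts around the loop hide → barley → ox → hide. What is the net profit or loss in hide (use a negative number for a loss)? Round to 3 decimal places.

100 hide × 1.788 = 178.8 barley
178.8 barley × 1.139 = 203.6532 ox
203.6532 ox × 0.432 = 87.9781824 hide
Net change: 87.9781824 − 100 = -12.0218176 hide

-12.022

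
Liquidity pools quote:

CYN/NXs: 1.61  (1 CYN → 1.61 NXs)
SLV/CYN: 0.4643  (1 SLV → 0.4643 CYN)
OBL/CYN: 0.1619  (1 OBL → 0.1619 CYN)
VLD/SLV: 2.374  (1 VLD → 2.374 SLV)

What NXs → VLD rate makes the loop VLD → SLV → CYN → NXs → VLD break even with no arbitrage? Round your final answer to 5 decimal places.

Known legs of the cycle: 2.374 × 0.4643 × 1.61 = 1.774619602
For no arbitrage the full-cycle product must be 1, so the missing rate is 1 / 1.774619602 ≈ 0.5635010.

0.56350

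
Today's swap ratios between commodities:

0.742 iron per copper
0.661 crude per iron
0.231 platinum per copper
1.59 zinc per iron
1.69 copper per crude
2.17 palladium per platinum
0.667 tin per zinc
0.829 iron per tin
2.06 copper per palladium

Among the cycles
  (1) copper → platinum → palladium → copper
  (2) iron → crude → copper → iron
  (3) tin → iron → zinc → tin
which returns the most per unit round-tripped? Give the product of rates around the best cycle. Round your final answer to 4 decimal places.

1.0326

(1) 0.231 × 2.17 × 2.06 = 1.03262
(2) 0.661 × 1.69 × 0.742 = 0.82888
(3) 0.829 × 1.59 × 0.667 = 0.87918
Highest is cycle (1) at 1.0326 (>1, arbitrage).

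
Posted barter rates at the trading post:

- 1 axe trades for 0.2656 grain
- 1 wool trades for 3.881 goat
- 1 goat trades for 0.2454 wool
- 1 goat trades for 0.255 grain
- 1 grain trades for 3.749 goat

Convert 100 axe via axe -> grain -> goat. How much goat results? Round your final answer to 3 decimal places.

99.573

100 axe × 0.2656 = 26.56 grain
26.56 grain × 3.749 = 99.57344 goat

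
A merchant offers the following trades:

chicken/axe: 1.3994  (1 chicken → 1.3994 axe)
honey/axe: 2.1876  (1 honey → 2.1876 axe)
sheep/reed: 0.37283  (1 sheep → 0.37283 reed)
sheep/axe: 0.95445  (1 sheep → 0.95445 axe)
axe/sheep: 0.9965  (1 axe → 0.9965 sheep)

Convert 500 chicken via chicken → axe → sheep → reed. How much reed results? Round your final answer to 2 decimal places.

500 chicken × 1.3994 = 699.7 axe
699.7 axe × 0.9965 = 697.25105 sheep
697.25105 sheep × 0.37283 = 259.9561089715 reed

259.96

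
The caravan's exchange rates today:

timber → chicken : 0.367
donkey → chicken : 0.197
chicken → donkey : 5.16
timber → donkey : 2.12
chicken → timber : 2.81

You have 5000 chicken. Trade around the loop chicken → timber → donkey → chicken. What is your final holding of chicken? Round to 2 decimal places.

5000 chicken × 2.81 = 14050 timber
14050 timber × 2.12 = 29786 donkey
29786 donkey × 0.197 = 5867.842 chicken

5867.84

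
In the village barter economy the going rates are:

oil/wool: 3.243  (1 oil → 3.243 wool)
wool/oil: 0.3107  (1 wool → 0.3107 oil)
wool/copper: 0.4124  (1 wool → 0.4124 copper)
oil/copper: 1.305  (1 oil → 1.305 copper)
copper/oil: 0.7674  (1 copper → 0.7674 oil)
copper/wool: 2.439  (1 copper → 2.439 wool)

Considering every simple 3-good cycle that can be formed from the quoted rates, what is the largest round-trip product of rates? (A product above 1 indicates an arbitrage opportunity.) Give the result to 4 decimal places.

1.0263

copper→oil→wool→copper: 0.7674 × 3.243 × 0.4124 = 1.02633
copper→wool→oil→copper: 2.439 × 0.3107 × 1.305 = 0.98893
Maximum is copper→oil→wool→copper at 1.0263; arbitrage exists.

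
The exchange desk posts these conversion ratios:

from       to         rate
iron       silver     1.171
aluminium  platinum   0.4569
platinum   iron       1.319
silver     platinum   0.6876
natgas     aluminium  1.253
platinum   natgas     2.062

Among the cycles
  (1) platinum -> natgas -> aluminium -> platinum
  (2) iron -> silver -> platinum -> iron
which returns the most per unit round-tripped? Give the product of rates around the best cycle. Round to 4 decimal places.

1.1805

(1) 2.062 × 1.253 × 0.4569 = 1.18049
(2) 1.171 × 0.6876 × 1.319 = 1.06203
Highest is cycle (1) at 1.1805 (>1, arbitrage).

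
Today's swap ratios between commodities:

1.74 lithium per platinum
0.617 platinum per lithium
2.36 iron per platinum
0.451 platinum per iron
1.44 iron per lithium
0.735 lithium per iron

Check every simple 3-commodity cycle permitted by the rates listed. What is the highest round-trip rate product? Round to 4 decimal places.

lithium→iron→platinum→lithium: 1.44 × 0.451 × 1.74 = 1.13003
lithium→platinum→iron→lithium: 0.617 × 2.36 × 0.735 = 1.07025
Maximum is lithium→iron→platinum→lithium at 1.1300; arbitrage exists.

1.1300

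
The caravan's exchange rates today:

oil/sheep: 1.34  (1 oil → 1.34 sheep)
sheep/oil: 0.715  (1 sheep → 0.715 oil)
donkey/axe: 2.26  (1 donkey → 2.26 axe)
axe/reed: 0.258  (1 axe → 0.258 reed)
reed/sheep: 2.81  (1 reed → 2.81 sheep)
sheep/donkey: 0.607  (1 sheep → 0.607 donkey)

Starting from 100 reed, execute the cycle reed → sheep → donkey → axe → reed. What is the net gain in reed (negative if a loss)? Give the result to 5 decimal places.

100 reed × 2.81 = 281 sheep
281 sheep × 0.607 = 170.567 donkey
170.567 donkey × 2.26 = 385.48142 axe
385.48142 axe × 0.258 = 99.45420636 reed
Net change: 99.45420636 − 100 = -0.54579364 reed

-0.54579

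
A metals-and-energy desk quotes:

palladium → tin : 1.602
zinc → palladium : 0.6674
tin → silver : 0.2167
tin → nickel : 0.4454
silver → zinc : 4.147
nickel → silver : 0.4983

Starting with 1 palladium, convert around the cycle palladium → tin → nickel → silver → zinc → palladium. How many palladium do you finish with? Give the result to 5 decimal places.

0.98407

1 palladium × 1.602 = 1.602 tin
1.602 tin × 0.4454 = 0.7135308 nickel
0.7135308 nickel × 0.4983 = 0.35555239764 silver
0.35555239764 silver × 4.147 = 1.47447579301308 zinc
1.47447579301308 zinc × 0.6674 = 0.984065144256929592 palladium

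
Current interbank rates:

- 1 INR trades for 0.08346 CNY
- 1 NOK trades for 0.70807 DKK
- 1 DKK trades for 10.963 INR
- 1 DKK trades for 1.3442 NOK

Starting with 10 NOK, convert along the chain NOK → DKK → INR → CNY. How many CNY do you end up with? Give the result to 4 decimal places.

6.4786

10 NOK × 0.70807 = 7.0807 DKK
7.0807 DKK × 10.963 = 77.6257141 INR
77.6257141 INR × 0.08346 = 6.478642098786 CNY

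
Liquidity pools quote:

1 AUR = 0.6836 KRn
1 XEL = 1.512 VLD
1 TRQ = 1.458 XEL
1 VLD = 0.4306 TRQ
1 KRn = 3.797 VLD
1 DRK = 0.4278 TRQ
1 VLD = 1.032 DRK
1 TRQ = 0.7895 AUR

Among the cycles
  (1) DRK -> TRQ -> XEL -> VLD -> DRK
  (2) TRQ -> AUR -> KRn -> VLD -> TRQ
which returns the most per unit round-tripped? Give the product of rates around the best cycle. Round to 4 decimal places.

0.9733

(1) 0.4278 × 1.458 × 1.512 × 1.032 = 0.97326
(2) 0.7895 × 0.6836 × 3.797 × 0.4306 = 0.88241
Highest is cycle (1) at 0.9733 (≤1, no arbitrage).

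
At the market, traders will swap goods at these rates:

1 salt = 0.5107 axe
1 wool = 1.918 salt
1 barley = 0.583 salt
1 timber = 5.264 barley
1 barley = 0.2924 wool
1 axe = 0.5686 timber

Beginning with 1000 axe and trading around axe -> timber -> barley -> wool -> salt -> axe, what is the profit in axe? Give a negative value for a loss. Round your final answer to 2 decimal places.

-142.74

1000 axe × 0.5686 = 568.6 timber
568.6 timber × 5.264 = 2993.1104 barley
2993.1104 barley × 0.2924 = 875.18548096 wool
875.18548096 wool × 1.918 = 1678.60575248128 salt
1678.60575248128 salt × 0.5107 = 857.263957792189696 axe
Net change: 857.263957792189696 − 1000 = -142.736042207810304 axe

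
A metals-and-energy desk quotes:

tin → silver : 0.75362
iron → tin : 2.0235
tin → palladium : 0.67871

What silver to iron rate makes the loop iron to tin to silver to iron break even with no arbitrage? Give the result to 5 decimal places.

Known legs of the cycle: 2.0235 × 0.75362 = 1.52495007
For no arbitrage the full-cycle product must be 1, so the missing rate is 1 / 1.52495007 ≈ 0.6557592.

0.65576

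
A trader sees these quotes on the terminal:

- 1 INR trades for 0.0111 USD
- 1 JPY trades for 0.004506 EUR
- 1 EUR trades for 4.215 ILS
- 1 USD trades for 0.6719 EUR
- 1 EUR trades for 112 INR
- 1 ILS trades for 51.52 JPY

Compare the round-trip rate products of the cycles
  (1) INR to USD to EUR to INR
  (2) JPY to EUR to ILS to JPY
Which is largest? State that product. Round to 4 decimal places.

(1) 0.0111 × 0.6719 × 112 = 0.83531
(2) 0.004506 × 4.215 × 51.52 = 0.97851
Highest is cycle (2) at 0.9785 (≤1, no arbitrage).

0.9785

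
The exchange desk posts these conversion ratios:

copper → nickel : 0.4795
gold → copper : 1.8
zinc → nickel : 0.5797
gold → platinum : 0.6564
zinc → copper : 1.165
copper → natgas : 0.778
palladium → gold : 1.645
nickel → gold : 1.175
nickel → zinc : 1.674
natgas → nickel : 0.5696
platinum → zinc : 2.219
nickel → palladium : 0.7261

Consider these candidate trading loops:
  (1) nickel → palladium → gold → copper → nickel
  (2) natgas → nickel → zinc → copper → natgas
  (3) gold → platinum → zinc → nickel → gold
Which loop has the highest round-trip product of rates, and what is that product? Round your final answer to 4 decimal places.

1.0309

(1) 0.7261 × 1.645 × 1.8 × 0.4795 = 1.03092
(2) 0.5696 × 1.674 × 1.165 × 0.778 = 0.86423
(3) 0.6564 × 2.219 × 0.5797 × 1.175 = 0.99213
Highest is cycle (1) at 1.0309 (>1, arbitrage).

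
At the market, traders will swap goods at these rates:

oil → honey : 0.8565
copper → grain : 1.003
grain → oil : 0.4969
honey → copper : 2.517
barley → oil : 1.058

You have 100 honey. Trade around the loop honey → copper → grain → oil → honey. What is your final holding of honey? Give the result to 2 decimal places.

100 honey × 2.517 = 251.7 copper
251.7 copper × 1.003 = 252.4551 grain
252.4551 grain × 0.4969 = 125.44493919 oil
125.44493919 oil × 0.8565 = 107.443590416235 honey

107.44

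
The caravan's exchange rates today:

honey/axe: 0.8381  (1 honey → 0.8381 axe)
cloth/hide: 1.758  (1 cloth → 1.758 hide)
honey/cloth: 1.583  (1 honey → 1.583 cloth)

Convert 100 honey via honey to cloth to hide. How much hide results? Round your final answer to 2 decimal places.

278.29

100 honey × 1.583 = 158.3 cloth
158.3 cloth × 1.758 = 278.2914 hide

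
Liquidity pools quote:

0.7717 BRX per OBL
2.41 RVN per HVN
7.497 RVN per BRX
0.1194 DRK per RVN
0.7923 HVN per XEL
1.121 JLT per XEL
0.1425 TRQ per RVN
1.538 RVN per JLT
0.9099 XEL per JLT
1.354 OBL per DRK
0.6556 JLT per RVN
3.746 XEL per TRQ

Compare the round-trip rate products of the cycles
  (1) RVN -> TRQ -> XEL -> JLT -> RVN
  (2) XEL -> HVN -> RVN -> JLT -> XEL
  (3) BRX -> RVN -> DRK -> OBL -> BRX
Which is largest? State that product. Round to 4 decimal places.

(1) 0.1425 × 3.746 × 1.121 × 1.538 = 0.92033
(2) 0.7923 × 2.41 × 0.6556 × 0.9099 = 1.13904
(3) 7.497 × 0.1194 × 1.354 × 0.7717 = 0.93532
Highest is cycle (2) at 1.1390 (>1, arbitrage).

1.1390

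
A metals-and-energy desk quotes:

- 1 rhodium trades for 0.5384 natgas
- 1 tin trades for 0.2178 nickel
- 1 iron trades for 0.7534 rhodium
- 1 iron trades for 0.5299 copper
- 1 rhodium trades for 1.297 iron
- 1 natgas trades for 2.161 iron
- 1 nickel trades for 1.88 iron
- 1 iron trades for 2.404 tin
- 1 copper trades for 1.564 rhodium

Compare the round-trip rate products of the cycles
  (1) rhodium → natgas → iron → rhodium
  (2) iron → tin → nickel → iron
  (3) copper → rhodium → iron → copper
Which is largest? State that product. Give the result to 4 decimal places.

1.0749

(1) 0.5384 × 2.161 × 0.7534 = 0.87657
(2) 2.404 × 0.2178 × 1.88 = 0.98435
(3) 1.564 × 1.297 × 0.5299 = 1.07491
Highest is cycle (3) at 1.0749 (>1, arbitrage).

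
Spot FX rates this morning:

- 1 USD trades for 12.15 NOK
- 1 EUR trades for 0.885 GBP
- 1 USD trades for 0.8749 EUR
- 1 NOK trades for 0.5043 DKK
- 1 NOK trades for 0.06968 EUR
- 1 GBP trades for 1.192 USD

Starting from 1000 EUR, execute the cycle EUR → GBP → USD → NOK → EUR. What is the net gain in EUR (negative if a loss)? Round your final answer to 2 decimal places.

1000 EUR × 0.885 = 885 GBP
885 GBP × 1.192 = 1054.92 USD
1054.92 USD × 12.15 = 12817.278 NOK
12817.278 NOK × 0.06968 = 893.10793104 EUR
Net change: 893.10793104 − 1000 = -106.89206896 EUR

-106.89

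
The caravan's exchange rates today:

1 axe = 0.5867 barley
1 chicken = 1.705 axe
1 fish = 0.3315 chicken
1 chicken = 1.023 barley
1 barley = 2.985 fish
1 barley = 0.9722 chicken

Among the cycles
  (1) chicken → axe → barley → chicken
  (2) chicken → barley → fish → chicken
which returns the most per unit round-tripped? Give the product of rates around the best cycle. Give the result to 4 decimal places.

1.0123

(1) 1.705 × 0.5867 × 0.9722 = 0.97251
(2) 1.023 × 2.985 × 0.3315 = 1.01229
Highest is cycle (2) at 1.0123 (>1, arbitrage).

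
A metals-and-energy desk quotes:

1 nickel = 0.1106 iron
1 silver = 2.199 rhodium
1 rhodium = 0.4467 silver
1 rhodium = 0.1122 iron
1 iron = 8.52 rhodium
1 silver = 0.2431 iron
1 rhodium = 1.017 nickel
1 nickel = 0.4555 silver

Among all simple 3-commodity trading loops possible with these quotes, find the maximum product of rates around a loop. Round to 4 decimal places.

rhodium→nickel→silver→rhodium: 1.017 × 0.4555 × 2.199 = 1.01867
iron→rhodium→nickel→iron: 8.52 × 1.017 × 0.1106 = 0.95833
iron→rhodium→silver→iron: 8.52 × 0.4467 × 0.2431 = 0.92521
Maximum is rhodium→nickel→silver→rhodium at 1.0187; arbitrage exists.

1.0187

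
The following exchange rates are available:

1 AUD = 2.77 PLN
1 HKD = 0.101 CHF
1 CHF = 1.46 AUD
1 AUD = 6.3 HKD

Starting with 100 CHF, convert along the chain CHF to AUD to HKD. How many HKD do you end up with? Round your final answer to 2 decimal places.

919.80

100 CHF × 1.46 = 146 AUD
146 AUD × 6.3 = 919.8 HKD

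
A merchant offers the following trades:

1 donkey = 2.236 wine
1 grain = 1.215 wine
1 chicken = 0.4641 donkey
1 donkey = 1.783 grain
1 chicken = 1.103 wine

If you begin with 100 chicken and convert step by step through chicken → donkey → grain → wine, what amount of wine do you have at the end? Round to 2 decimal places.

100 chicken × 0.4641 = 46.41 donkey
46.41 donkey × 1.783 = 82.74903 grain
82.74903 grain × 1.215 = 100.54007145 wine

100.54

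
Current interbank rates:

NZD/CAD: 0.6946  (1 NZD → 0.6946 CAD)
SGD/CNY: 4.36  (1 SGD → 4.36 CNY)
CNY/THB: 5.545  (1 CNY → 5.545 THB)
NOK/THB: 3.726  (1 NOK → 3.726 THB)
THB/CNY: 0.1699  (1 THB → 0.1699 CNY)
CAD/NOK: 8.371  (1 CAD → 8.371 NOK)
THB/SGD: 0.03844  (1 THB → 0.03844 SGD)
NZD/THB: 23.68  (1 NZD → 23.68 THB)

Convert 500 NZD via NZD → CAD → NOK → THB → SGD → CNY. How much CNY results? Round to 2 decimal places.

1815.49

500 NZD × 0.6946 = 347.3 CAD
347.3 CAD × 8.371 = 2907.2483 NOK
2907.2483 NOK × 3.726 = 10832.4071658 THB
10832.4071658 THB × 0.03844 = 416.397731453352 SGD
416.397731453352 SGD × 4.36 = 1815.49410913661472 CNY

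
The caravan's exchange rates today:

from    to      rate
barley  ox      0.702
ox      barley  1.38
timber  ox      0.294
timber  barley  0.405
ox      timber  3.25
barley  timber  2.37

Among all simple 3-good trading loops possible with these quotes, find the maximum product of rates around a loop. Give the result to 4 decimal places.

0.9616

timber→ox→barley→timber: 0.294 × 1.38 × 2.37 = 0.96156
timber→barley→ox→timber: 0.405 × 0.702 × 3.25 = 0.92401
Maximum is timber→ox→barley→timber at 0.9616; no arbitrage — every cycle loses value.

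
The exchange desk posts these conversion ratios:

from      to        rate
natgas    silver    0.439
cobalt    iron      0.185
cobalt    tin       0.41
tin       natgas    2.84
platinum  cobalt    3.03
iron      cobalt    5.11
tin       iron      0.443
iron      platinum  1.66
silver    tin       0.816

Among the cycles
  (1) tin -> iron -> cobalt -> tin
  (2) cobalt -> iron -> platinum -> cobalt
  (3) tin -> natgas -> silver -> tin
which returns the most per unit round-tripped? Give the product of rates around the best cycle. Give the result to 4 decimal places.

(1) 0.443 × 5.11 × 0.41 = 0.92813
(2) 0.185 × 1.66 × 3.03 = 0.93051
(3) 2.84 × 0.439 × 0.816 = 1.01736
Highest is cycle (3) at 1.0174 (>1, arbitrage).

1.0174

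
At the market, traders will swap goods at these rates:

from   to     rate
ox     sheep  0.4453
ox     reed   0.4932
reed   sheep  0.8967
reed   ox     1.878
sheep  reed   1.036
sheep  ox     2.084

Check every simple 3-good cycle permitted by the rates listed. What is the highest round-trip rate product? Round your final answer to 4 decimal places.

ox→reed→sheep→ox: 0.4932 × 0.8967 × 2.084 = 0.92165
ox→sheep→reed→ox: 0.4453 × 1.036 × 1.878 = 0.86638
Maximum is ox→reed→sheep→ox at 0.9217; no arbitrage — every cycle loses value.

0.9217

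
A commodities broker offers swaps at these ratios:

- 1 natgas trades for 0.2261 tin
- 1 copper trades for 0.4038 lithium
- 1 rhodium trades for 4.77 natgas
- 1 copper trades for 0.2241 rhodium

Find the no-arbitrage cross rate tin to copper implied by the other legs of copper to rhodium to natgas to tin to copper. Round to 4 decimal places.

4.1375

Known legs of the cycle: 0.2241 × 4.77 × 0.2261 = 0.2416911777
For no arbitrage the full-cycle product must be 1, so the missing rate is 1 / 0.2416911777 ≈ 4.137511.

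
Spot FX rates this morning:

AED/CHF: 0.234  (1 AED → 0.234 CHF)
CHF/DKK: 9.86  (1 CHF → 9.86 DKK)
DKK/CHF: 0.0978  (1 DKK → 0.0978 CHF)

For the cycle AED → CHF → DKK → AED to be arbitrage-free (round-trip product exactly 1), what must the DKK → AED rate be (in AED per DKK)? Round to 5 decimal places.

Known legs of the cycle: 0.234 × 9.86 = 2.30724
For no arbitrage the full-cycle product must be 1, so the missing rate is 1 / 2.30724 ≈ 0.4334183.

0.43342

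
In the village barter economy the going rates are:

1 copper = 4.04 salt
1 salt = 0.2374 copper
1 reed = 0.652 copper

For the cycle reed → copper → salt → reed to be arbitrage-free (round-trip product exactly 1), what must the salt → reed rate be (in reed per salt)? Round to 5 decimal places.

Known legs of the cycle: 0.652 × 4.04 = 2.63408
For no arbitrage the full-cycle product must be 1, so the missing rate is 1 / 2.63408 ≈ 0.3796392.

0.37964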